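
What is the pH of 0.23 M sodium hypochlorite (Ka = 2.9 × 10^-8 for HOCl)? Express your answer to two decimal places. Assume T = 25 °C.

OCl- is the conjugate base of the weak acid HOCl.
Kb = Kw/Ka = 1.0×10^-14 / 2.9 × 10^-8 = 3.45 × 10^-7
Kb = [OH-]²/(0.23 − [OH-]) = 3.45 × 10^-7
Assume [OH-] ≪ 0.23: [OH-] ≈ √(3.45 × 10^-7 × 0.23) = 2.82 × 10^-4 M
pOH = 3.55, so pH = 14.00 − pOH = 10.45

pH = 10.45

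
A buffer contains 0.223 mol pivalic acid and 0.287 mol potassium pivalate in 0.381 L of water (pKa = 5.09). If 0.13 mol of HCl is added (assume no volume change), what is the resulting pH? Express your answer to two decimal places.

pH = 4.74

After neutralization: n((CH3)3CCOOH) = 0.353 mol, n((CH3)3CCOO-) = 0.157 mol.
pH = pKa + log(n_(CH3)3CCOO-/n_(CH3)3CCOOH) = 5.09 + log(0.157/0.353) = 5.09 + (-0.352)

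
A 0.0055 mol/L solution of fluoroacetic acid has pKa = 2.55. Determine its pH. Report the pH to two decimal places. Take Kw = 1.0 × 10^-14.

FCH2COOH ⇌ FCH2COO- + H+
Ka = 10^(−2.55) = 2.82 × 10^-3
From the ICE table, Ka = x²/(0.0055 − x) = 2.82 × 10^-3.
The 5% rule fails; solving x² + Ka·x − Ka·C₀ = 0 exactly:
x = [−0.00282 + √(0.00282² + 6.2e-05)]/2 = 2.77 × 10^-3 M
pH = −log(2.77 × 10^-3) = 2.56

pH = 2.56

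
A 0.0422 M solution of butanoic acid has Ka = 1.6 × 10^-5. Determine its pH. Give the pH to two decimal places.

CH3(CH2)2COOH ⇌ CH3(CH2)2COO- + H+
Ka = [H+]²/(0.0422 − [H+]) = 1.6 × 10^-5
Neglecting [H+] in the denominator: [H+] = √(1.6 × 10^-5 × 0.0422) = 8.22 × 10^-4 M
Check: 1.9% ionized — well under 5%, approximation valid.
pH = −log[H+] = −log(8.22 × 10^-4) = 3.09

pH = 3.09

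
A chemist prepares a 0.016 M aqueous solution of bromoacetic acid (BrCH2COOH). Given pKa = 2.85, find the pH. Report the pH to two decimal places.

pH = 2.39

BrCH2COOH ⇌ BrCH2COO- + H+
Ka = 10^(−2.85) = 1.41 × 10^-3
Ka = [H+]²/(0.016 − [H+]) = 1.41 × 10^-3
[H+] is not negligible relative to C₀; solve [H+]² + 0.00141·[H+] − 2.26e-05 = 0.
[H+] = [−0.00141 + √(0.00141² + 9.02e-05)]/2 = 4.10 × 10^-3 M
pH = −log[H+] = −log(4.10 × 10^-3) = 2.39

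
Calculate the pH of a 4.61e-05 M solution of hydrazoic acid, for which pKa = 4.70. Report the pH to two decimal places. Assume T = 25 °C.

HN3 ⇌ N3- + H+
Ka = 10^(−4.70) = 2.00 × 10^-5
Let x = [H+] at equilibrium. Ka = x²/(4.61e-05 − x).
The 5% rule fails; solving x² + Ka·x − Ka·C₀ = 0 exactly:
x = (−Ka + √(Ka² + 4·Ka·C₀))/2 = 2.20 × 10^-5 M
pH = −log(2.20 × 10^-5) = 4.66

pH = 4.66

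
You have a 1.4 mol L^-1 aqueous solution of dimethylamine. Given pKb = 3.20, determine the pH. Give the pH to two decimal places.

(CH3)2NH + H2O ⇌ (CH3)2NH2+ + OH-
Kb = 10^(−3.20) = 6.31 × 10^-4
Kb = x²/(1.4 − x) = 6.31 × 10^-4
Since Kb ≪ C₀, x ≈ √(Kb·C₀) = 2.97 × 10^-2 M.
pOH = −log(2.97 × 10^-2) = 1.53; pH = 14.00 − 1.53 = 12.47

pH = 12.47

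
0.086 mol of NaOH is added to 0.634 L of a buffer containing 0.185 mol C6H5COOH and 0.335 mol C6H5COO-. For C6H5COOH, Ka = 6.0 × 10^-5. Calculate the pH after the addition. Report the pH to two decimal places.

pH = 4.85

OH- converts C6H5COOH to C6H5COO-: C6H5COOH → 0.099 mol, C6H5COO- → 0.421 mol.
pKa = −log(6.0 × 10^-5) = 4.222
Henderson–Hasselbalch with mole ratio 0.421/0.099: pH = 4.222 + (+0.629)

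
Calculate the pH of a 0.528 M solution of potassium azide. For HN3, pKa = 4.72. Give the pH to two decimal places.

pH = 9.22

N3- is the conjugate base of the weak acid HN3.
Ka = 10^(−4.72) = 1.91 × 10^-5
Kb = Kw/Ka = 1.0×10^-14 / 1.91 × 10^-5 = 5.24 × 10^-10
From the ICE table, Kb = [OH-]²/(0.528 − [OH-]) = 5.24 × 10^-10.
Since Kb ≪ C₀, [OH-] ≈ √(Kb·C₀) = 1.66 × 10^-5 M.
pOH = 4.78, so pH = 14.00 − pOH = 9.22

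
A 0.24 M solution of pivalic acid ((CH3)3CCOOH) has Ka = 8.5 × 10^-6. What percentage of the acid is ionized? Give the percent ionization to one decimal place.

(CH3)3CCOOH ⇌ (CH3)3CCOO- + H+; let x = [H+] at equilibrium.
x ≈ √(Ka·C₀) = √(8.5 × 10^-6 × 0.24) = 1.43 × 10^-3 M
Fraction ionized = 1.43 × 10^-3 / 0.24 = 0.0060 → 0.6%

0.6%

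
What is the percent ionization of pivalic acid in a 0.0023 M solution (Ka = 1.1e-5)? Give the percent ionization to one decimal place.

(CH3)3CCOOH ⇌ (CH3)3CCOO- + H+; let x = [H+] at equilibrium.
Solve x² + 1.1e-05x − 2.53e-08 = 0 → x = 1.54 × 10^-4 M
% ionization = x/C₀ × 100% = 1.54 × 10^-4/0.0023 × 100% = 6.7%

6.7%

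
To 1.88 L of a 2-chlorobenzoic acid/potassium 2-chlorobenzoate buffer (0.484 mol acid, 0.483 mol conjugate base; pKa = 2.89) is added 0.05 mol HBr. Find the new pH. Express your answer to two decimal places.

pH = 2.80

Added H+ converts ClC6H4COO- to ClC6H4COOH: ClC6H4COOH → 0.534 mol, ClC6H4COO- → 0.433 mol.
Henderson–Hasselbalch with mole ratio 0.433/0.534: pH = 2.89 + (-0.091)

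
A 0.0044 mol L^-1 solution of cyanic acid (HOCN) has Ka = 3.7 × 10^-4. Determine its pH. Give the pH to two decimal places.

HOCN ⇌ OCN- + H+
Ka = x²/(0.0044 − x) = 3.7 × 10^-4
Here C₀/Ka ≈ 11.9, so the small-x approximation fails. Use the quadratic:
x = [−0.00037 + √(0.00037² + 6.51e-06)]/2 = 1.10 × 10^-3 M
pH = −log[H+] = −log(1.10 × 10^-3) = 2.96

pH = 2.96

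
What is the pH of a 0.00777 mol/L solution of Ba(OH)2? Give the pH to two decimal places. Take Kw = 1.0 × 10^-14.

pH = 12.19

Ba(OH)2 is a strong base (each formula unit releases 2 OH-); [OH-] = 0.0155 M.
pOH = -log(0.0155) = 1.81
pH = 14.00 - 1.81 = 12.19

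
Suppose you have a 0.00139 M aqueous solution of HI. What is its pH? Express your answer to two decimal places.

pH = 2.86

HI is a strong acid and dissociates completely, so [H+] = 0.00139 M.
pH = -log(0.00139) = 2.86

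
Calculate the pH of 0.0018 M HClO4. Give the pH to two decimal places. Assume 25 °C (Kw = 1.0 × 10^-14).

HClO4 is a strong acid and dissociates completely, so [H+] = 0.0018 M.
pH = -log(0.0018) = 2.74

pH = 2.74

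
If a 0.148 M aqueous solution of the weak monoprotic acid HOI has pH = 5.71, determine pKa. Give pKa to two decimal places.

pKa = 10.59

[H+] = 10^(-5.71) = 1.95 × 10^-6 M
At equilibrium [HA] = 0.148 − 1.95 × 10^-6 = 1.48 × 10^-1 M
Ka = [H+][A-]/[HA] = (1.95 × 10^-6)² / 1.48 × 10^-1 = 2.57 × 10^-11
pKa = -log(2.57 × 10^-11) = 10.59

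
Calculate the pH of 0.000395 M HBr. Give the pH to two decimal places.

pH = 3.40

HBr is a strong acid and dissociates completely, so [H+] = 0.000395 M.
pH = -log(0.000395) = 3.40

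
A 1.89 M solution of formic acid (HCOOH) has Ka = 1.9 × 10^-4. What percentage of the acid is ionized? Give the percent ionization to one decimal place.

HCOOH ⇌ HCOO- + H+; let x = [H+] at equilibrium.
x ≈ √(Ka·C₀) = √(1.9 × 10^-4 × 1.89) = 1.89 × 10^-2 M
Fraction ionized = 1.89 × 10^-2 / 1.89 = 0.0100 → 1.0%

1.0%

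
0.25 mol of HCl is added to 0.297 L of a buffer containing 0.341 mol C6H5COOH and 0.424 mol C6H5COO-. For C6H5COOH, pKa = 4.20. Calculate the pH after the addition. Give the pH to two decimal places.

pH = 3.67

Added H+ converts C6H5COO- to C6H5COOH: C6H5COOH → 0.591 mol, C6H5COO- → 0.174 mol.
pH = pKa + log(n_C6H5COO-/n_C6H5COOH) = 4.20 + log(0.174/0.591) = 4.20 + (-0.531)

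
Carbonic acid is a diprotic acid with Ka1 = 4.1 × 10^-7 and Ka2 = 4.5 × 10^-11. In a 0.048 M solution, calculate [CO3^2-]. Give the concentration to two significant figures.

4.5 × 10^-11 M

First ionization gives [H+] ≈ [HCO3-] = 1.40 × 10^-4 M.
Second step: Ka2 = [H+][CO3^2-]/[HCO3-] ≈ [CO3^2-] (since [H+] ≈ [HCO3-]).
So [CO3^2-] ≈ Ka2.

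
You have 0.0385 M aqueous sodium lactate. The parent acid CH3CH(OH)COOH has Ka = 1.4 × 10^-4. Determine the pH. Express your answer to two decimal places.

pH = 8.22

CH3CH(OH)COO- is the conjugate base of the weak acid CH3CH(OH)COOH.
Kb = Kw/Ka = 1.0×10^-14 / 1.4 × 10^-4 = 7.14 × 10^-11
Kb = [OH-]²/(0.0385 − [OH-]) = 7.14 × 10^-11
Since Kb ≪ C₀, [OH-] ≈ √(Kb·C₀) = 1.66 × 10^-6 M.
pOH = 5.78, so pH = 14.00 − pOH = 8.22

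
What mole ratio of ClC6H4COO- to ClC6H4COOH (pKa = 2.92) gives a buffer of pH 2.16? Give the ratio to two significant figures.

pH = pKa + log(r) ⇒ log(r) = 2.16 − 2.92 = -0.76
r = [ClC6H4COO-]/[ClC6H4COOH] = 10^(-0.76) = 0.174

ratio = 0.17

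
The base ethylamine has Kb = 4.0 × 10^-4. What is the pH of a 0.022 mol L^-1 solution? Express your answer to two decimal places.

pH = 11.44

C2H5NH2 + H2O ⇌ C2H5NH3+ + OH-
From the ICE table, Kb = [OH-]²/(0.022 − [OH-]) = 4.0 × 10^-4.
[OH-] is not negligible relative to C₀; solve [OH-]² + 0.0004·[OH-] − 8.8e-06 = 0.
[OH-] = (−Kb + √(Kb² + 4·Kb·C₀))/2 = 2.77 × 10^-3 M
pOH = 2.56, so pH = 14.00 − pOH = 11.44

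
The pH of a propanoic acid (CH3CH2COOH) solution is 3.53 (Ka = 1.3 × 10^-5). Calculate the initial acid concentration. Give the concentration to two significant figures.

[H+] = 10^(-3.53) = 2.95 × 10^-4 M = x
Ka = x²/(C₀ − x) ⇒ C₀ = x + x²/Ka
C₀ = 2.95 × 10^-4 + (2.95 × 10^-4)²/(1.3 × 10^-5) = 6.99 × 10^-3 M

C₀ = 7.0 × 10^-3 M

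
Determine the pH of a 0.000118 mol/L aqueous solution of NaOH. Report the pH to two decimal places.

pH = 10.07

NaOH is a strong base; [OH-] = 0.000118 M.
pOH = -log(0.000118) = 3.93
pH = 14.00 - 3.93 = 10.07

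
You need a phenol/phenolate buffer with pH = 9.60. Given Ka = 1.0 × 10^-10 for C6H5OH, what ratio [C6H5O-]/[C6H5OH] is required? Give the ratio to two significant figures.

pKa = -log(1.0 × 10^-10) = 10.000
pH = pKa + log(r) ⇒ log(r) = 9.60 − 10.000 = -0.400
r = [C6H5O-]/[C6H5OH] = 10^(-0.400) = 0.398

ratio = 0.40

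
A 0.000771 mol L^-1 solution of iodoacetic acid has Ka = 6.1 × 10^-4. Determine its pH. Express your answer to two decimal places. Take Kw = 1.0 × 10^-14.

ICH2COOH ⇌ ICH2COO- + H+
Let x = [H+] at equilibrium. Ka = x²/(0.000771 − x).
Here C₀/Ka ≈ 1.26, so the small-x approximation fails. Use the quadratic:
x = (−Ka + √(Ka² + 4·Ka·C₀))/2 = 4.46 × 10^-4 M
pH = −log[H+] = −log(4.46 × 10^-4) = 3.35

pH = 3.35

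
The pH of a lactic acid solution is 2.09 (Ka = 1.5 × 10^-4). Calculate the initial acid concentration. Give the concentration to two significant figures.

C₀ = 4.5 × 10^-1 M

[H+] = 10^(-2.09) = 8.13 × 10^-3 M = x
Ka = x²/(C₀ − x) ⇒ C₀ = x + x²/Ka
C₀ = 8.13 × 10^-3 + (8.13 × 10^-3)²/(1.5 × 10^-4) = 4.49 × 10^-1 M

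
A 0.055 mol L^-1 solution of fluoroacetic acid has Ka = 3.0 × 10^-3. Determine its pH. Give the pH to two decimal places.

pH = 1.94

FCH2COOH ⇌ FCH2COO- + H+
Ka = x²/(0.055 − x) = 3.0 × 10^-3
The 5% rule fails; solving x² + Ka·x − Ka·C₀ = 0 exactly:
x = (−Ka + √(Ka² + 4·Ka·C₀))/2 = 1.14 × 10^-2 M
pH = −log[H+] = −log(1.14 × 10^-2) = 1.94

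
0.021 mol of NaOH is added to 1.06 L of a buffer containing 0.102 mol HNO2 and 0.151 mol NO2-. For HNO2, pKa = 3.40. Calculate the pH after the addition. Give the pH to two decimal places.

pH = 3.73

After neutralization: n(HNO2) = 0.081 mol, n(NO2-) = 0.172 mol.
pH = pKa + log(n_NO2-/n_HNO2) = 3.40 + log(0.172/0.081) = 3.40 + (+0.327)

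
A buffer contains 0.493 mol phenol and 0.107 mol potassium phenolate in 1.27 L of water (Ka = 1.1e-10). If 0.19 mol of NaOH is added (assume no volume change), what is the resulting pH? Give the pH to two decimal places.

pH = 9.95

After neutralization: n(C6H5OH) = 0.303 mol, n(C6H5O-) = 0.297 mol.
pKa = −log(1.1 × 10^-10) = 9.959
pH = pKa + log(n_C6H5O-/n_C6H5OH) = 9.959 + log(0.297/0.303) = 9.959 + (-0.009)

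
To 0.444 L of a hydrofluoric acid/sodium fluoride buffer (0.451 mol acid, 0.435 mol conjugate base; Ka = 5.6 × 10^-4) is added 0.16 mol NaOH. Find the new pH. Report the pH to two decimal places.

pH = 3.56

OH- converts HF to F-: HF → 0.291 mol, F- → 0.595 mol.
pKa = −log(5.6 × 10^-4) = 3.252
Henderson–Hasselbalch with mole ratio 0.595/0.291: pH = 3.252 + (+0.311)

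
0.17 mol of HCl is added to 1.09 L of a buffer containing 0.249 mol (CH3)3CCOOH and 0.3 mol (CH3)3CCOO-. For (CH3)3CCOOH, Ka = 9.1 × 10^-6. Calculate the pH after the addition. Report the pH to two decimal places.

Added H+ converts (CH3)3CCOO- to (CH3)3CCOOH: (CH3)3CCOOH → 0.419 mol, (CH3)3CCOO- → 0.13 mol.
pKa = −log(9.1 × 10^-6) = 5.041
pH = pKa + log([A⁻]/[HA]) = 5.041 + log(0.13/0.419) = 5.041 -0.508

pH = 4.53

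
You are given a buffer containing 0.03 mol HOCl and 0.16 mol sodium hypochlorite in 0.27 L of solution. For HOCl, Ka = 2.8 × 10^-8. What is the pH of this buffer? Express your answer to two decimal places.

pH = 8.28

pKa = −log(2.8 × 10^-8) = 7.553
pH = pKa + log([A⁻]/[HA]) = 7.553 + log(0.16/0.03)
pH = 7.553 + (+0.727) = 8.28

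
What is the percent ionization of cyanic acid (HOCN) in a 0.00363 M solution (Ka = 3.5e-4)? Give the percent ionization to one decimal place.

HOCN ⇌ OCN- + H+; let x = [H+] at equilibrium.
Solve x² + 0.00035x − 1.27e-06 = 0 → x = 9.66 × 10^-4 M
% ionization = x/C₀ × 100% = 9.66 × 10^-4/0.00363 × 100% = 26.6%

26.6%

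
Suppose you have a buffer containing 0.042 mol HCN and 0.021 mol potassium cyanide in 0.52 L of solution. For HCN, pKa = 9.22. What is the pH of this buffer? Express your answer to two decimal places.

pH = 8.92

pH = pKa + log([A⁻]/[HA]) = 9.22 + log(0.021/0.042)
pH = 9.22 + (-0.301) = 8.92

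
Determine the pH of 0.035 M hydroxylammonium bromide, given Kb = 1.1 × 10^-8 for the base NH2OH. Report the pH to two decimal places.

NH3OH+ is the conjugate acid of the weak base NH2OH.
Ka = Kw/Kb = 1.0×10^-14 / 1.1 × 10^-8 = 9.09 × 10^-7
Ka = x²/(0.035 − x) = 9.09 × 10^-7
Neglecting x in the denominator: x = √(9.09 × 10^-7 × 0.035) = 1.78 × 10^-4 M
pH = −log(1.78 × 10^-4) = 3.75

pH = 3.75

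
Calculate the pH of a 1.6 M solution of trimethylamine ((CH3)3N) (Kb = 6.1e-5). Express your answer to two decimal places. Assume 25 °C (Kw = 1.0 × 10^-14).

pH = 11.99

(CH3)3N + H2O ⇌ (CH3)3NH+ + OH-
Kb = [OH-]²/(1.6 − [OH-]) = 6.1 × 10^-5
Assume [OH-] ≪ 1.6: [OH-] ≈ √(6.1 × 10^-5 × 1.6) = 9.88 × 10^-3 M
Check: 0.62% ionized — well under 5%, approximation valid.
pOH = 2.01, so pH = 14.00 − pOH = 11.99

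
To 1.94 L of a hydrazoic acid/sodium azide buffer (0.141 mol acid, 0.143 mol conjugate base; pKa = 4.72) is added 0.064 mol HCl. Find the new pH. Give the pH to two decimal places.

Added H+ converts N3- to HN3: HN3 → 0.205 mol, N3- → 0.079 mol.
pH = pKa + log(n_N3-/n_HN3) = 4.72 + log(0.079/0.205) = 4.72 + (-0.414)

pH = 4.31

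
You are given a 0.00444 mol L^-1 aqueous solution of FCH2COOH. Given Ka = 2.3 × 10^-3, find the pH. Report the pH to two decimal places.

pH = 2.65

FCH2COOH ⇌ FCH2COO- + H+
Ka = [H+]²/(0.00444 − [H+]) = 2.3 × 10^-3
Here C₀/Ka ≈ 1.93, so the small-[H+] approximation fails. Use the quadratic:
[H+] = (−Ka + √(Ka² + 4·Ka·C₀))/2 = 2.25 × 10^-3 M
pH = −log(2.25 × 10^-3) = 2.65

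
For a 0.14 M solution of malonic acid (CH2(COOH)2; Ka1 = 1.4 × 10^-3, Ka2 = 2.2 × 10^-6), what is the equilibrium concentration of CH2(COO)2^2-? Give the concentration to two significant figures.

First ionization gives [H+] ≈ [CH2(COOH)COO-] = 1.33 × 10^-2 M.
Second step: Ka2 = [H+][CH2(COO)2^2-]/[CH2(COOH)COO-] ≈ [CH2(COO)2^2-] (since [H+] ≈ [CH2(COOH)COO-]).
So [CH2(COO)2^2-] ≈ Ka2.

2.2 × 10^-6 M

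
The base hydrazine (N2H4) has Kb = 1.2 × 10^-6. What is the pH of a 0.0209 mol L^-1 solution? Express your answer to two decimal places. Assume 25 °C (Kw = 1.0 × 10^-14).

N2H4 + H2O ⇌ N2H5+ + OH-
Kb = [OH-]²/(0.0209 − [OH-]) = 1.2 × 10^-6
Neglecting [OH-] in the denominator: [OH-] = √(1.2 × 10^-6 × 0.0209) = 1.58 × 10^-4 M
Check: 0.76% ionized — well under 5%, approximation valid.
pOH = 3.80, so pH = 14.00 − pOH = 10.20

pH = 10.20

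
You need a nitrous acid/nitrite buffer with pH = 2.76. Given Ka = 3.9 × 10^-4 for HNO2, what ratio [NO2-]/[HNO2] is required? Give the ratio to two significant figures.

pKa = -log(3.9 × 10^-4) = 3.409
pH = pKa + log(r) ⇒ log(r) = 2.76 − 3.409 = -0.649
r = [NO2-]/[HNO2] = 10^(-0.649) = 0.224

ratio = 0.22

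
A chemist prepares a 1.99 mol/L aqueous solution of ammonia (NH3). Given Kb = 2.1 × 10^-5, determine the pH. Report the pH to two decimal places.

NH3 + H2O ⇌ NH4+ + OH-
From the ICE table, Kb = [OH-]²/(1.99 − [OH-]) = 2.1 × 10^-5.
Since Kb ≪ C₀, [OH-] ≈ √(Kb·C₀) = 6.46 × 10^-3 M.
([OH-]/C₀ = 0.32% < 5%, so the approximation holds.)
pOH = −log(6.46 × 10^-3) = 2.19; pH = 14.00 − 2.19 = 11.81

pH = 11.81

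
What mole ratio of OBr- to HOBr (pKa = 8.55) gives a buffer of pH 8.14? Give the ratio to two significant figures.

ratio = 0.39

pH = pKa + log(r) ⇒ log(r) = 8.14 − 8.55 = -0.41
r = [OBr-]/[HOBr] = 10^(-0.41) = 0.389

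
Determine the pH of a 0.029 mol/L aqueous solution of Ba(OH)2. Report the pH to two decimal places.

Ba(OH)2 is a strong base (each formula unit releases 2 OH-); [OH-] = 0.058 M.
pOH = -log(0.058) = 1.24
pH = 14.00 - 1.24 = 12.76

pH = 12.76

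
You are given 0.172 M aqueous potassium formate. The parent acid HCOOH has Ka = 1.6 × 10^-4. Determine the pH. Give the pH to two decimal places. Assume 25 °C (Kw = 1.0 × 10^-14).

pH = 8.52

HCOO- is the conjugate base of the weak acid HCOOH.
Kb = Kw/Ka = 1.0×10^-14 / 1.6 × 10^-4 = 6.25 × 10^-11
Kb = x²/(0.172 − x) = 6.25 × 10^-11
Since Kb ≪ C₀, x ≈ √(Kb·C₀) = 3.28 × 10^-6 M.
pOH = −log(3.28 × 10^-6) = 5.48; pH = 14.00 − 5.48 = 8.52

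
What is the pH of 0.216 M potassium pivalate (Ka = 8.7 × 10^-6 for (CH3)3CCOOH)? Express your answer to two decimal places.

(CH3)3CCOO- is the conjugate base of the weak acid (CH3)3CCOOH.
Kb = Kw/Ka = 1.0×10^-14 / 8.7 × 10^-6 = 1.15 × 10^-9
From the ICE table, Kb = x²/(0.216 − x) = 1.15 × 10^-9.
Neglecting x in the denominator: x = √(1.15 × 10^-9 × 0.216) = 1.58 × 10^-5 M
pOH = −log(1.58 × 10^-5) = 4.80; pH = 14.00 − 4.80 = 9.20

pH = 9.20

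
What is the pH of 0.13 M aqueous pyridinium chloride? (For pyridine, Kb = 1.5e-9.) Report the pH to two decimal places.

pH = 3.03

C5H5NH+ is the conjugate acid of the weak base C5H5N.
Ka = Kw/Kb = 1.0×10^-14 / 1.5 × 10^-9 = 6.67 × 10^-6
From the ICE table, Ka = [H+]²/(0.13 − [H+]) = 6.67 × 10^-6.
Since Ka ≪ C₀, [H+] ≈ √(Ka·C₀) = 9.31 × 10^-4 M.
Check: 0.72% ionized — well under 5%, approximation valid.
pH = −log[H+] = −log(9.31 × 10^-4) = 3.03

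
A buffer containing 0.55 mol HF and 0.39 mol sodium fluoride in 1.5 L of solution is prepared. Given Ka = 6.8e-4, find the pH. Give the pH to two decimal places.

pH = 3.02

pKa = −log(6.8 × 10^-4) = 3.167
Using pH = pKa + log([base]/[acid]) with [base]/[acid] = 0.39/0.55:
pH = 3.167 + (-0.149) = 3.02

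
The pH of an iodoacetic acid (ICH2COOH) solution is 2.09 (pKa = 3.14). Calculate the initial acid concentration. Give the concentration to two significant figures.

C₀ = 9.9 × 10^-2 M

[H+] = 10^(-2.09) = 8.13 × 10^-3 M = x
Ka = 10^(−3.14) = 7.24 × 10^-4
Ka = x²/(C₀ − x) ⇒ C₀ = x + x²/Ka
C₀ = 8.13 × 10^-3 + (8.13 × 10^-3)²/(7.24 × 10^-4) = 9.94 × 10^-2 M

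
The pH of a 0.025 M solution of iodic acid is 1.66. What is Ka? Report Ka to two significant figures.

Ka = 1.5 × 10^-1

[H+] = 10^(-1.66) = 2.19 × 10^-2 M
At equilibrium [HA] = 0.025 − 2.19 × 10^-2 = 3.10 × 10^-3 M
Ka = [H+][A-]/[HA] = (2.19 × 10^-2)² / 3.10 × 10^-3 = 1.5 × 10^-1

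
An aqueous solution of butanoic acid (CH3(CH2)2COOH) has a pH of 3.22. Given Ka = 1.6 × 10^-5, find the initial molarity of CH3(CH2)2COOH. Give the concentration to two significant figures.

[H+] = 10^(-3.22) = 6.03 × 10^-4 M = x
Ka = x²/(C₀ − x) ⇒ C₀ = x + x²/Ka
C₀ = 6.03 × 10^-4 + (6.03 × 10^-4)²/(1.6 × 10^-5) = 2.33 × 10^-2 M

C₀ = 2.3 × 10^-2 M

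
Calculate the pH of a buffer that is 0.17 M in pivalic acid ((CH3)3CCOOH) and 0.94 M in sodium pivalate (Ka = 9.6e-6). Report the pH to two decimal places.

pKa = −log(9.6 × 10^-6) = 5.018
Henderson–Hasselbalch: pH = pKa + log([(CH3)3CCOO-]/[(CH3)3CCOOH]) = 5.018 + log(0.94/0.17)
pH = 5.018 + (+0.743) = 5.76

pH = 5.76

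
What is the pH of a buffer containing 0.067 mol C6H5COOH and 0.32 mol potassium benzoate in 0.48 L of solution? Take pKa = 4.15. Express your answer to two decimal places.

pH = 4.83

Using pH = pKa + log([base]/[acid]) with [base]/[acid] = 0.32/0.067:
pH = 4.15 + (+0.679) = 4.83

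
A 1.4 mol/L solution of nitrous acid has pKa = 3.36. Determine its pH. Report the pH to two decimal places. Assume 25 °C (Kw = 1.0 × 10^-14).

HNO2 ⇌ NO2- + H+
Ka = 10^(−3.36) = 4.37 × 10^-4
Ka = [H+]²/(1.4 − [H+]) = 4.37 × 10^-4
Neglecting [H+] in the denominator: [H+] = √(4.37 × 10^-4 × 1.4) = 2.47 × 10^-2 M
pH = −log(2.47 × 10^-2) = 1.61

pH = 1.61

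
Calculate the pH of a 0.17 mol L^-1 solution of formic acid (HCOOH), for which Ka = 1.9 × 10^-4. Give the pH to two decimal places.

pH = 2.25

HCOOH ⇌ HCOO- + H+
From the ICE table, Ka = x²/(0.17 − x) = 1.9 × 10^-4.
Since Ka ≪ C₀, x ≈ √(Ka·C₀) = 5.68 × 10^-3 M.
pH = −log[H+] = −log(5.68 × 10^-3) = 2.25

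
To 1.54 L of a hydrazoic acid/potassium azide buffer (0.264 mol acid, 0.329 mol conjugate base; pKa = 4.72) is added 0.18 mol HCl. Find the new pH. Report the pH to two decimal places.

pH = 4.25

After neutralization: n(HN3) = 0.444 mol, n(N3-) = 0.149 mol.
pH = pKa + log([A⁻]/[HA]) = 4.72 + log(0.149/0.444) = 4.72 -0.474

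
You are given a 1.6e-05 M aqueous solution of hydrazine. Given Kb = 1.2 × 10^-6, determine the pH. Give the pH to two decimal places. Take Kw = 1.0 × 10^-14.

pH = 8.58

N2H4 + H2O ⇌ N2H5+ + OH-
Kb = [OH-]²/(1.6e-05 − [OH-]) = 1.2 × 10^-6
The 5% rule fails; solving [OH-]² + Kb·[OH-] − Kb·C₀ = 0 exactly:
[OH-] = [−1.2e-06 + √(1.2e-06² + 7.68e-11)]/2 = 3.82 × 10^-6 M
pOH = 5.42, so pH = 14.00 − pOH = 8.58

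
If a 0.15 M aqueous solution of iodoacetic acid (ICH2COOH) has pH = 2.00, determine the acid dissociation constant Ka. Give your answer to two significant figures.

[H+] = 10^(-2.00) = 1.00 × 10^-2 M
At equilibrium [HA] = 0.15 − 1.00 × 10^-2 = 1.40 × 10^-1 M
Ka = [H+][A-]/[HA] = (1.00 × 10^-2)² / 1.40 × 10^-1 = 7.1 × 10^-4

Ka = 7.1 × 10^-4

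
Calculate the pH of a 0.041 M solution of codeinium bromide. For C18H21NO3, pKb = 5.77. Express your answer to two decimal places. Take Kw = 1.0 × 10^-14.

pH = 4.81

C18H22NO3+ is the conjugate acid of the weak base C18H21NO3.
Kb = 10^(−5.77) = 1.70 × 10^-6
Ka = Kw/Kb = 1.0×10^-14 / 1.70 × 10^-6 = 5.88 × 10^-9
Ka = [H+]²/(0.041 − [H+]) = 5.88 × 10^-9
Neglecting [H+] in the denominator: [H+] = √(5.88 × 10^-9 × 0.041) = 1.55 × 10^-5 M
([H+]/C₀ = 0.038% < 5%, so the approximation holds.)
pH = −log[H+] = −log(1.55 × 10^-5) = 4.81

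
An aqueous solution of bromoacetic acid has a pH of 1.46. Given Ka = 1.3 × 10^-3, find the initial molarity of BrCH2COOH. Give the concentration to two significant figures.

[H+] = 10^(-1.46) = 3.47 × 10^-2 M = x
Ka = x²/(C₀ − x) ⇒ C₀ = x + x²/Ka
C₀ = 3.47 × 10^-2 + (3.47 × 10^-2)²/(1.3 × 10^-3) = 9.61 × 10^-1 M

C₀ = 9.6 × 10^-1 M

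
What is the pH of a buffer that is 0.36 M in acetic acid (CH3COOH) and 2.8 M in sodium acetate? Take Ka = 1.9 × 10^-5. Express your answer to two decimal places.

pH = 5.61

pKa = −log(1.9 × 10^-5) = 4.721
Using pH = pKa + log([base]/[acid]) with [base]/[acid] = 2.8/0.36:
pH = 4.721 + (+0.891) = 5.61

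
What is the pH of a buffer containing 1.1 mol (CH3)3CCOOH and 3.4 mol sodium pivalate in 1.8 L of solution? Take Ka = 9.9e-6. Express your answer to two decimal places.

pH = 5.49

pKa = −log(9.9 × 10^-6) = 5.004
Using pH = pKa + log([base]/[acid]) with [base]/[acid] = 3.4/1.1:
pH = 5.004 + (+0.490) = 5.49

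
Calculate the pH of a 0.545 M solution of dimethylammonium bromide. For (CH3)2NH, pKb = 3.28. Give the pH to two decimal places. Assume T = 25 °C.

pH = 5.49

(CH3)2NH2+ is the conjugate acid of the weak base (CH3)2NH.
Kb = 10^(−3.28) = 5.25 × 10^-4
Ka = Kw/Kb = 1.0×10^-14 / 5.25 × 10^-4 = 1.90 × 10^-11
From the ICE table, Ka = x²/(0.545 − x) = 1.90 × 10^-11.
Since Ka ≪ C₀, x ≈ √(Ka·C₀) = 3.22 × 10^-6 M.
pH = −log(3.22 × 10^-6) = 5.49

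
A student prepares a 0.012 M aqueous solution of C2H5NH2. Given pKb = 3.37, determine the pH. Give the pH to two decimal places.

pH = 11.31

C2H5NH2 + H2O ⇌ C2H5NH3+ + OH-
Kb = 10^(−3.37) = 4.27 × 10^-4
From the ICE table, Kb = [OH-]²/(0.012 − [OH-]) = 4.27 × 10^-4.
Here C₀/Kb ≈ 28.1, so the small-[OH-] approximation fails. Use the quadratic:
[OH-] = [−0.000427 + √(0.000427² + 2.05e-05)]/2 = 2.06 × 10^-3 M
pOH = 2.69, so pH = 14.00 − pOH = 11.31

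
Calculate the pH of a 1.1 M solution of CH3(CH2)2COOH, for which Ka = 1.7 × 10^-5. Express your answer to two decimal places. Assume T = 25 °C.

pH = 2.36

CH3(CH2)2COOH ⇌ CH3(CH2)2COO- + H+
From the ICE table, Ka = [H+]²/(1.1 − [H+]) = 1.7 × 10^-5.
Neglecting [H+] in the denominator: [H+] = √(1.7 × 10^-5 × 1.1) = 4.32 × 10^-3 M
pH = −log(4.32 × 10^-3) = 2.36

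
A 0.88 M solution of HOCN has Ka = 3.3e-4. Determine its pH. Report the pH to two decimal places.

HOCN ⇌ OCN- + H+
Ka = [H+]²/(0.88 − [H+]) = 3.3 × 10^-4
Since Ka ≪ C₀, [H+] ≈ √(Ka·C₀) = 1.70 × 10^-2 M.
pH = −log[H+] = −log(1.70 × 10^-2) = 1.77

pH = 1.77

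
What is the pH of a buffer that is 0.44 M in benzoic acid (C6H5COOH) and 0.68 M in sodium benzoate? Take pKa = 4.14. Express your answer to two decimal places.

pH = 4.33

Henderson–Hasselbalch: pH = pKa + log([C6H5COO-]/[C6H5COOH]) = 4.14 + log(0.68/0.44)
pH = 4.14 + (+0.189) = 4.33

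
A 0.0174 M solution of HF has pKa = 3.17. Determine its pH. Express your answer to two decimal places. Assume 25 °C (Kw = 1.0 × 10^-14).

HF ⇌ F- + H+
Ka = 10^(−3.17) = 6.76 × 10^-4
Ka = [H+]²/(0.0174 − [H+]) = 6.76 × 10^-4
[H+] is not negligible relative to C₀; solve [H+]² + 0.000676·[H+] − 1.18e-05 = 0.
[H+] = (−Ka + √(Ka² + 4·Ka·C₀))/2 = 3.11 × 10^-3 M
pH = −log[H+] = −log(3.11 × 10^-3) = 2.51

pH = 2.51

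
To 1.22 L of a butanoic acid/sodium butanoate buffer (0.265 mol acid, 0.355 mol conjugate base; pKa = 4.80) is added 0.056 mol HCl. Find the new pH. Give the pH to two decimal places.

pH = 4.77

After neutralization: n(CH3(CH2)2COOH) = 0.321 mol, n(CH3(CH2)2COO-) = 0.299 mol.
Henderson–Hasselbalch with mole ratio 0.299/0.321: pH = 4.80 + (-0.031)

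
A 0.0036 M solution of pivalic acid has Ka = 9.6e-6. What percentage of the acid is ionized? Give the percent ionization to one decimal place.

(CH3)3CCOOH ⇌ (CH3)3CCOO- + H+; let x = [H+] at equilibrium.
Ka = x²/(C₀ − x); solving the quadratic gives x = 1.81 × 10^-4 M.
% ionization = x/C₀ × 100% = 1.81 × 10^-4/0.0036 × 100% = 5.0%

5.0%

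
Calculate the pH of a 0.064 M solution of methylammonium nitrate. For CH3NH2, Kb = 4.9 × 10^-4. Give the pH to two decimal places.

CH3NH3+ is the conjugate acid of the weak base CH3NH2.
Ka = Kw/Kb = 1.0×10^-14 / 4.9 × 10^-4 = 2.04 × 10^-11
Let x = [H+] at equilibrium. Ka = x²/(0.064 − x).
Neglecting x in the denominator: x = √(2.04 × 10^-11 × 0.064) = 1.14 × 10^-6 M
Check: 0.0018% ionized — well under 5%, approximation valid.
pH = −log[H+] = −log(1.14 × 10^-6) = 5.94

pH = 5.94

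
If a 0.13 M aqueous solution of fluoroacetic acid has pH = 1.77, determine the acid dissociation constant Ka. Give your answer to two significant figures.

[H+] = 10^(-1.77) = 1.70 × 10^-2 M
At equilibrium [HA] = 0.13 − 1.70 × 10^-2 = 1.13 × 10^-1 M
Ka = [H+][A-]/[HA] = (1.70 × 10^-2)² / 1.13 × 10^-1 = 2.6 × 10^-3

Ka = 2.6 × 10^-3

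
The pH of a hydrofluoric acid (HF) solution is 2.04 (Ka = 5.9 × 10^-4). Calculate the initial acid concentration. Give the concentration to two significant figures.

[H+] = 10^(-2.04) = 9.12 × 10^-3 M = x
Ka = x²/(C₀ − x) ⇒ C₀ = x + x²/Ka
C₀ = 9.12 × 10^-3 + (9.12 × 10^-3)²/(5.9 × 10^-4) = 1.50 × 10^-1 M

C₀ = 1.5 × 10^-1 M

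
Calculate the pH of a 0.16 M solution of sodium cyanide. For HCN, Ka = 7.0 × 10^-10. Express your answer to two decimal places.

CN- is the conjugate base of the weak acid HCN.
Kb = Kw/Ka = 1.0×10^-14 / 7.0 × 10^-10 = 1.43 × 10^-5
From the ICE table, Kb = [OH-]²/(0.16 − [OH-]) = 1.43 × 10^-5.
Neglecting [OH-] in the denominator: [OH-] = √(1.43 × 10^-5 × 0.16) = 1.51 × 10^-3 M
Check: 0.95% ionized — well under 5%, approximation valid.
pOH = 2.82, so pH = 14.00 − pOH = 11.18

pH = 11.18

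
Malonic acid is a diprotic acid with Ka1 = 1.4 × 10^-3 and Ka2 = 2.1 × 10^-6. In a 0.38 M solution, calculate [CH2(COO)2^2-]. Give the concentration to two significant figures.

First ionization gives [H+] ≈ [CH2(COOH)COO-] = 2.24 × 10^-2 M.
Second step: Ka2 = [H+][CH2(COO)2^2-]/[CH2(COOH)COO-] ≈ [CH2(COO)2^2-] (since [H+] ≈ [CH2(COOH)COO-]).
So [CH2(COO)2^2-] ≈ Ka2.

2.1 × 10^-6 M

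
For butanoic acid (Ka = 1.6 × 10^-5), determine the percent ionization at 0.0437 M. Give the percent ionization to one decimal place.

CH3(CH2)2COOH ⇌ CH3(CH2)2COO- + H+; let x = [H+] at equilibrium.
x ≈ √(Ka·C₀) = √(1.6 × 10^-5 × 0.0437) = 8.36 × 10^-4 M
% ionization = x/C₀ × 100% = 8.36 × 10^-4/0.0437 × 100% = 1.9%

1.9%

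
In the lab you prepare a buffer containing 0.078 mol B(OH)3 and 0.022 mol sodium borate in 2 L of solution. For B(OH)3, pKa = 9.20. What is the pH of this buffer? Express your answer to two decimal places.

pH = pKa + log([A⁻]/[HA]) = 9.20 + log(0.022/0.078)
pH = 9.20 + (-0.550) = 8.65

pH = 8.65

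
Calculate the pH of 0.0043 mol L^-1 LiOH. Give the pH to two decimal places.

pH = 11.63

LiOH is a strong base; [OH-] = 0.0043 M.
pOH = -log(0.0043) = 2.37
pH = 14.00 - 2.37 = 11.63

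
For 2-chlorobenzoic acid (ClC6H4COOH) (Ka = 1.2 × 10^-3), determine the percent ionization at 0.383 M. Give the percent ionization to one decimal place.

ClC6H4COOH ⇌ ClC6H4COO- + H+; let x = [H+] at equilibrium.
Solve x² + 0.0012x − 0.00046 = 0 → x = 2.08 × 10^-2 M
% ionization = x/C₀ × 100% = 2.08 × 10^-2/0.383 × 100% = 5.4%

5.4%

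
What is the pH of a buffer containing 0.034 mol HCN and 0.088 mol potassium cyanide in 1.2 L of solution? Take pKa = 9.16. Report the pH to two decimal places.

Using pH = pKa + log([base]/[acid]) with [base]/[acid] = 0.088/0.034:
pH = 9.16 + (+0.413) = 9.57

pH = 9.57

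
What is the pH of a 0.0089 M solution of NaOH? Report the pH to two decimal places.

NaOH is a strong base; [OH-] = 0.0089 M.
pOH = -log(0.0089) = 2.05
pH = 14.00 - 2.05 = 11.95

pH = 11.95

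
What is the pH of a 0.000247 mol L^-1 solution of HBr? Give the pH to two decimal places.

HBr is a strong acid and dissociates completely, so [H+] = 0.000247 M.
pH = -log(0.000247) = 3.61

pH = 3.61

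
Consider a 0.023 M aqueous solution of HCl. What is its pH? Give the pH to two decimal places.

pH = 1.64

HCl is a strong acid and dissociates completely, so [H+] = 0.023 M.
pH = -log(0.023) = 1.64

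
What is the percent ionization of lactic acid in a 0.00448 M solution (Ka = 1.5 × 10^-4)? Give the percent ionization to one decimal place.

CH3CH(OH)COOH ⇌ CH3CH(OH)COO- + H+; let x = [H+] at equilibrium.
Ka = x²/(C₀ − x); solving the quadratic gives x = 7.48 × 10^-4 M.
% ionization = x/C₀ × 100% = 7.48 × 10^-4/0.00448 × 100% = 16.7%

16.7%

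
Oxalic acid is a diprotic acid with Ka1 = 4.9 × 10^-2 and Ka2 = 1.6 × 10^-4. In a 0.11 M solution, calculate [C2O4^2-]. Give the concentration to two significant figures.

1.6 × 10^-4 M

First ionization gives [H+] ≈ [HC2O4-] = 5.29 × 10^-2 M.
Second step: Ka2 = [H+][C2O4^2-]/[HC2O4-] ≈ [C2O4^2-] (since [H+] ≈ [HC2O4-]).
So [C2O4^2-] ≈ Ka2.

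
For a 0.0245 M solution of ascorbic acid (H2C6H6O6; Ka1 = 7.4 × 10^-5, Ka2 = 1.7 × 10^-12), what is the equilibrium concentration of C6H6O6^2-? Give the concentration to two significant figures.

First ionization gives [H+] ≈ [HC6H6O6-] = 1.31 × 10^-3 M.
Second step: Ka2 = [H+][C6H6O6^2-]/[HC6H6O6-] ≈ [C6H6O6^2-] (since [H+] ≈ [HC6H6O6-]).
So [C6H6O6^2-] ≈ Ka2.

1.7 × 10^-12 M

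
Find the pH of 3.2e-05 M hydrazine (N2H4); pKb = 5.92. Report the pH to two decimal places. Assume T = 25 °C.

N2H4 + H2O ⇌ N2H5+ + OH-
Kb = 10^(−5.92) = 1.20 × 10^-6
From the ICE table, Kb = x²/(3.2e-05 − x) = 1.20 × 10^-6.
x is not negligible relative to C₀; solve x² + 1.2e-06·x − 3.84e-11 = 0.
x = (−Kb + √(Kb² + 4·Kb·C₀))/2 = 5.63 × 10^-6 M
pOH = 5.25, so pH = 14.00 − pOH = 8.75

pH = 8.75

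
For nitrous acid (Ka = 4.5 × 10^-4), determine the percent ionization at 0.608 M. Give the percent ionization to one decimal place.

2.7%

HNO2 ⇌ NO2- + H+; let x = [H+] at equilibrium.
x ≈ √(Ka·C₀) = √(4.5 × 10^-4 × 0.608) = 1.65 × 10^-2 M
Fraction ionized = 1.65 × 10^-2 / 0.608 = 0.0271 → 2.7%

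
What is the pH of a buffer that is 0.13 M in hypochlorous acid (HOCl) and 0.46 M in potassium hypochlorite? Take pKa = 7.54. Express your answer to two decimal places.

pH = 8.09

Using pH = pKa + log([base]/[acid]) with [base]/[acid] = 0.46/0.13:
pH = 7.54 + (+0.549) = 8.09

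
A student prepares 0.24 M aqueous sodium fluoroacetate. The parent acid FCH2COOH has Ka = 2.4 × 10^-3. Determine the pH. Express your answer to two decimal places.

pH = 8.00

FCH2COO- is the conjugate base of the weak acid FCH2COOH.
Kb = Kw/Ka = 1.0×10^-14 / 2.4 × 10^-3 = 4.17 × 10^-12
From the ICE table, Kb = x²/(0.24 − x) = 4.17 × 10^-12.
Neglecting x in the denominator: x = √(4.17 × 10^-12 × 0.24) = 1.00 × 10^-6 M
Check: 0.00042% ionized — well under 5%, approximation valid.
pOH = 6.00, so pH = 14.00 − pOH = 8.00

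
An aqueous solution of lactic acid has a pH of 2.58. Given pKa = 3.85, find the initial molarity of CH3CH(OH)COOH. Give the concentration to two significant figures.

C₀ = 5.2 × 10^-2 M

[H+] = 10^(-2.58) = 2.63 × 10^-3 M = x
Ka = 10^(−3.85) = 1.41 × 10^-4
Ka = x²/(C₀ − x) ⇒ C₀ = x + x²/Ka
C₀ = 2.63 × 10^-3 + (2.63 × 10^-3)²/(1.41 × 10^-4) = 5.17 × 10^-2 M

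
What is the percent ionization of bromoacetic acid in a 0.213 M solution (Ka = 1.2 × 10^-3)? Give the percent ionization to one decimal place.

7.2%

BrCH2COOH ⇌ BrCH2COO- + H+; let x = [H+] at equilibrium.
Solve x² + 0.0012x − 0.000256 = 0 → x = 1.54 × 10^-2 M
% ionization = x/C₀ × 100% = 1.54 × 10^-2/0.213 × 100% = 7.2%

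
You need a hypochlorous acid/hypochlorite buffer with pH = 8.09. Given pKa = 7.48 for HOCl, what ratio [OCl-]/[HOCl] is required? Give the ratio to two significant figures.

ratio = 4.1

pH = pKa + log(r) ⇒ log(r) = 8.09 − 7.48 = +0.61
r = [OCl-]/[HOCl] = 10^(+0.61) = 4.07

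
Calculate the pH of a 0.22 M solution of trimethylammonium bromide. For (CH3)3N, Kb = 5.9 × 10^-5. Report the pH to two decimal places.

pH = 5.21

(CH3)3NH+ is the conjugate acid of the weak base (CH3)3N.
Ka = Kw/Kb = 1.0×10^-14 / 5.9 × 10^-5 = 1.69 × 10^-10
Let x = [H+] at equilibrium. Ka = x²/(0.22 − x).
Assume x ≪ 0.22: x ≈ √(1.69 × 10^-10 × 0.22) = 6.10 × 10^-6 M
pH = −log[H+] = −log(6.10 × 10^-6) = 5.21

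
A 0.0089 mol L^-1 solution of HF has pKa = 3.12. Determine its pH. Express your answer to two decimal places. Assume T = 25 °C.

HF ⇌ F- + H+
Ka = 10^(−3.12) = 7.59 × 10^-4
Ka = [H+]²/(0.0089 − [H+]) = 7.59 × 10^-4
The 5% rule fails; solving [H+]² + Ka·[H+] − Ka·C₀ = 0 exactly:
[H+] = [−0.000759 + √(0.000759² + 2.7e-05)]/2 = 2.25 × 10^-3 M
pH = −log[H+] = −log(2.25 × 10^-3) = 2.65

pH = 2.65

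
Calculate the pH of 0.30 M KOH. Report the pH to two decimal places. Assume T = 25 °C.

KOH is a strong base; [OH-] = 0.3 M.
pOH = -log(0.3) = 0.52
pH = 14.00 - 0.52 = 13.48

pH = 13.48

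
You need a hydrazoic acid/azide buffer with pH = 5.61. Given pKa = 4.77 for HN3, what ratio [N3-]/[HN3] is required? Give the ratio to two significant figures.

ratio = 6.9

pH = pKa + log(r) ⇒ log(r) = 5.61 − 4.77 = +0.84
r = [N3-]/[HN3] = 10^(+0.84) = 6.92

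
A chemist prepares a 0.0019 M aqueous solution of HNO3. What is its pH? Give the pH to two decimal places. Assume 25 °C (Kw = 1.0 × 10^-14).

pH = 2.72

HNO3 is a strong acid and dissociates completely, so [H+] = 0.0019 M.
pH = -log(0.0019) = 2.72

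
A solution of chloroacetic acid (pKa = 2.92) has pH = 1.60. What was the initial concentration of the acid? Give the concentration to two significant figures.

C₀ = 5.5 × 10^-1 M

[H+] = 10^(-1.60) = 2.51 × 10^-2 M = x
Ka = 10^(−2.92) = 1.20 × 10^-3
Ka = x²/(C₀ − x) ⇒ C₀ = x + x²/Ka
C₀ = 2.51 × 10^-2 + (2.51 × 10^-2)²/(1.20 × 10^-3) = 5.50 × 10^-1 M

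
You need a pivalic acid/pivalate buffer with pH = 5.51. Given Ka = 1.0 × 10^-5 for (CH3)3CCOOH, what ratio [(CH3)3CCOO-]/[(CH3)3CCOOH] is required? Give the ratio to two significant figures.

ratio = 3.2

pKa = -log(1.0 × 10^-5) = 5.000
pH = pKa + log(r) ⇒ log(r) = 5.51 − 5.000 = +0.510
r = [(CH3)3CCOO-]/[(CH3)3CCOOH] = 10^(+0.510) = 3.24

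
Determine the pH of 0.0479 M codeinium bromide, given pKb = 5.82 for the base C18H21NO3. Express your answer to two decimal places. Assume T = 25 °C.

pH = 4.75

C18H22NO3+ is the conjugate acid of the weak base C18H21NO3.
Kb = 10^(−5.82) = 1.51 × 10^-6
Ka = Kw/Kb = 1.0×10^-14 / 1.51 × 10^-6 = 6.62 × 10^-9
From the ICE table, Ka = [H+]²/(0.0479 − [H+]) = 6.62 × 10^-9.
Neglecting [H+] in the denominator: [H+] = √(6.62 × 10^-9 × 0.0479) = 1.78 × 10^-5 M
([H+]/C₀ = 0.037% < 5%, so the approximation holds.)
pH = −log[H+] = −log(1.78 × 10^-5) = 4.75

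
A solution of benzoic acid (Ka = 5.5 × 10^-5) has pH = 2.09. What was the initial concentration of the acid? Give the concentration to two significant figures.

C₀ = 1.2 M

[H+] = 10^(-2.09) = 8.13 × 10^-3 M = x
Ka = x²/(C₀ − x) ⇒ C₀ = x + x²/Ka
C₀ = 8.13 × 10^-3 + (8.13 × 10^-3)²/(5.5 × 10^-5) = 1.21 M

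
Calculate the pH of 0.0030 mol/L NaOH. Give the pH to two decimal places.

pH = 11.48

NaOH is a strong base; [OH-] = 0.003 M.
pOH = -log(0.003) = 2.52
pH = 14.00 - 2.52 = 11.48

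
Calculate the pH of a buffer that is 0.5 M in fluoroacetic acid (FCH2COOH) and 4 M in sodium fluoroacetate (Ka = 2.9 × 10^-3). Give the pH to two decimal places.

pKa = −log(2.9 × 10^-3) = 2.538
Henderson–Hasselbalch: pH = pKa + log([FCH2COO-]/[FCH2COOH]) = 2.538 + log(4/0.5)
pH = 2.538 + (+0.903) = 3.44

pH = 3.44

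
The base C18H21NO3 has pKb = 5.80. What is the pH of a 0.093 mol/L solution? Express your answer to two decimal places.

C18H21NO3 + H2O ⇌ C18H22NO3+ + OH-
Kb = 10^(−5.80) = 1.58 × 10^-6
Kb = [OH-]²/(0.093 − [OH-]) = 1.58 × 10^-6
Assume [OH-] ≪ 0.093: [OH-] ≈ √(1.58 × 10^-6 × 0.093) = 3.83 × 10^-4 M
pOH = 3.42, so pH = 14.00 − pOH = 10.58

pH = 10.58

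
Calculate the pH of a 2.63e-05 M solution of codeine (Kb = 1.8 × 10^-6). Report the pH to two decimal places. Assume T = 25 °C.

pH = 8.78

C18H21NO3 + H2O ⇌ C18H22NO3+ + OH-
Kb = x²/(2.63e-05 − x) = 1.8 × 10^-6
Here C₀/Kb ≈ 14.6, so the small-x approximation fails. Use the quadratic:
x = (−Kb + √(Kb² + 4·Kb·C₀))/2 = 6.04 × 10^-6 M
pOH = 5.22, so pH = 14.00 − pOH = 8.78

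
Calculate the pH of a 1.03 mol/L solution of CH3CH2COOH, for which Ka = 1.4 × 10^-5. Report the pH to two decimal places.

pH = 2.42

CH3CH2COOH ⇌ CH3CH2COO- + H+
From the ICE table, Ka = [H+]²/(1.03 − [H+]) = 1.4 × 10^-5.
Assume [H+] ≪ 1.03: [H+] ≈ √(1.4 × 10^-5 × 1.03) = 3.80 × 10^-3 M
Check: 0.37% ionized — well under 5%, approximation valid.
pH = −log(3.80 × 10^-3) = 2.42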